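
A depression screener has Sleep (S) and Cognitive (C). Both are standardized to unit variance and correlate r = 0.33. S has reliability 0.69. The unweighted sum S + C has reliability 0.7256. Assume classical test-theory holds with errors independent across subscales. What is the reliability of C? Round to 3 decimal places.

Var(S+C) = 2 + 2·0.33 = 2.660.
True-score variance = ρ_S + ρ_C + 2·0.33, so 0.7256 = (0.69 + ρ_C + 0.66) / 2.660.
ρ_C = 0.7256·2.660 − 0.69 − 0.66 = 0.580.

0.580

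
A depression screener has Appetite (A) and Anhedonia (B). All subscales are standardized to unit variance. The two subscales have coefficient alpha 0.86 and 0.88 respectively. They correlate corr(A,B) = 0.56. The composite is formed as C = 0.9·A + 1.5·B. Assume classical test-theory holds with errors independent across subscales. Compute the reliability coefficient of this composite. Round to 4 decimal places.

Var(C) = 0.9² + 1.5² + 2·[1.35·0.56] = 3.06 + 1.512 = 4.572.
Because errors are independent across components, Cov(Tᵢ,Tⱼ) = Cov(Xᵢ,Xⱼ); the off-diagonal part of the true-score variance is the same as above.
True-score variance = [0.9²·0.86 + 1.5²·0.88] + 1.512 = 2.6766 + 1.512 = 4.1886.
Reliability = 4.1886 / 4.572 = 0.9161.

0.9161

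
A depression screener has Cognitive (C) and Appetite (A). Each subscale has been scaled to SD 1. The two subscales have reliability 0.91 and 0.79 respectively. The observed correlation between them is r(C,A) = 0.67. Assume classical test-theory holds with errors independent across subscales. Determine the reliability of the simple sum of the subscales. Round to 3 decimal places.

Var(C+A) = 2 + 2·[0.67] = 2 + 1.34 = 3.34.
Under uncorrelated errors the observed covariances equal the true-score covariances, so only the own-variance terms attenuate.
True-score variance = [0.91 + 0.79] + 1.34 = 1.7 + 1.34 = 3.04.
Reliability = 3.04 / 3.34 = 0.910.

0.910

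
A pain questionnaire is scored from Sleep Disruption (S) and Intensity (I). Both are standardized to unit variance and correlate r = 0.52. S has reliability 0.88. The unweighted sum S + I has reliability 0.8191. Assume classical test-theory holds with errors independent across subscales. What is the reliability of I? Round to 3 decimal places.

Var(S+I) = 2 + 2·0.52 = 3.040.
True-score variance = ρ_S + ρ_I + 2·0.52, so 0.8191 = (0.88 + ρ_I + 1.04) / 3.040.
ρ_I = 0.8191·3.040 − 0.88 − 1.04 = 0.570.

0.570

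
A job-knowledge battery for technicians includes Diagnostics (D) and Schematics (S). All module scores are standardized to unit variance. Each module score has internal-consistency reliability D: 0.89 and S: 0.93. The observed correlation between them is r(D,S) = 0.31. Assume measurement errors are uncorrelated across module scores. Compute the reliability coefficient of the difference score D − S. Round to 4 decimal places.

Var(D−S) = 1 + 1 − 2·0.31 = 2 − 0.62 = 1.38.
Because errors are independent across components, Cov(Tᵢ,Tⱼ) = Cov(Xᵢ,Xⱼ); the off-diagonal part of the true-score variance is the same as above.
True-score variance = [0.89 + 0.93] − 0.62 = 1.82 − 0.62 = 1.2.
Reliability = 1.2 / 1.38 = 0.8696.

0.8696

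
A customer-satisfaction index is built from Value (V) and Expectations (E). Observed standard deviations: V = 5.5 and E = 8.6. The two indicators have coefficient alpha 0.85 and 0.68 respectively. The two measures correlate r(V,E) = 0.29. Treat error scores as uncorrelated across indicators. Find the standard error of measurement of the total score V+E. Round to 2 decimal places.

5.31

Var(total) = 104.21 + 27.434 = 131.644.
True-score variance = 76.0053 + 27.434 = 103.439, so reliability = 0.7858.
Error variance = 131.644 − 103.439 = 28.2047; SEM = √28.2047 = 5.31.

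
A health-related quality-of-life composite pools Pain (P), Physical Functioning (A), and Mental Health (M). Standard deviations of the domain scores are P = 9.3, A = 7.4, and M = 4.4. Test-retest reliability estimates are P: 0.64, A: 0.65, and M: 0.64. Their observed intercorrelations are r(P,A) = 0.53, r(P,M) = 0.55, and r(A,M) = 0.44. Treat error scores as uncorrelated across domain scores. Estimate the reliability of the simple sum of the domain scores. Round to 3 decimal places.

0.814

Var(P+A+M) = 9.3² + 7.4² + 4.4² + 2·[9.3·7.4·0.53 + 9.3·4.4·0.55 + 7.4·4.4·0.44] = 160.61 + 146.614 = 307.224.
With uncorrelated errors the cross-covariances are all true-score covariance, so they carry over unchanged; only the diagonal terms shrink to ρᵢσᵢ².
True-score variance = [9.3²·0.64 + 7.4²·0.65 + 4.4²·0.64] + 146.614 = 103.338 + 146.614 = 249.952.
Reliability = 249.952 / 307.224 = 0.814.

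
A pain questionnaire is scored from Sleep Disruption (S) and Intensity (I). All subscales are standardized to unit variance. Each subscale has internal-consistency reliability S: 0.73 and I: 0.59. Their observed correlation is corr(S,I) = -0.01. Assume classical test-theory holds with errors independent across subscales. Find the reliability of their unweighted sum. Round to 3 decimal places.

Var(S+I) = 2 + 2·[(-0.01)] = 2 − 0.02 = 1.98.
Because errors are independent across components, Cov(Tᵢ,Tⱼ) = Cov(Xᵢ,Xⱼ); the off-diagonal part of the true-score variance is the same as above.
True-score variance = [0.73 + 0.59] − 0.02 = 1.32 − 0.02 = 1.3.
Reliability = 1.3 / 1.98 = 0.657.

0.657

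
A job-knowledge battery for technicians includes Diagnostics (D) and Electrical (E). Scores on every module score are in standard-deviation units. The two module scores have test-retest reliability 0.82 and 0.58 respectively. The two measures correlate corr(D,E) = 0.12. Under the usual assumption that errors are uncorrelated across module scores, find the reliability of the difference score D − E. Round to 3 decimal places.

Var(D−E) = 1 + 1 − 2·0.12 = 2 − 0.24 = 1.76.
Because errors are independent across components, Cov(Tᵢ,Tⱼ) = Cov(Xᵢ,Xⱼ); the off-diagonal part of the true-score variance is the same as above.
True-score variance = [0.82 + 0.58] − 0.24 = 1.4 − 0.24 = 1.16.
Reliability = 1.16 / 1.76 = 0.659.

0.659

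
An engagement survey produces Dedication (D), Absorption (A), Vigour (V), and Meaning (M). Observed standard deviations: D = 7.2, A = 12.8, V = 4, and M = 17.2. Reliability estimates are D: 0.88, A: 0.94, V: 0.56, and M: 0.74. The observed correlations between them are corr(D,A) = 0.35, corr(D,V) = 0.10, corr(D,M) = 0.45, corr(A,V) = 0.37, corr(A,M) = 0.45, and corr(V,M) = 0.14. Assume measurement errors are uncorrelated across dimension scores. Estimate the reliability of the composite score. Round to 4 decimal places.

0.8963

Var(D+A+V+M) = 7.2² + 12.8² + 4² + 17.2² + 2·[7.2·12.8·0.35 + 7.2·4·0.10 + 7.2·17.2·0.45 + 12.8·4·0.37 + 12.8·17.2·0.45 + 4·17.2·0.14] = 527.52 + 437.024 = 964.544.
Because errors are independent across components, Cov(Tᵢ,Tⱼ) = Cov(Xᵢ,Xⱼ); the off-diagonal part of the true-score variance is the same as above.
True-score variance = [7.2²·0.88 + 12.8²·0.94 + 4²·0.56 + 17.2²·0.74] + 437.024 = 427.51 + 437.024 = 864.534.
Reliability = 864.534 / 964.544 = 0.8963.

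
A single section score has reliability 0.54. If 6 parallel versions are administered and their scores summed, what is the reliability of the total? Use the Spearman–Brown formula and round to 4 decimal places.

ρ_k = kρ / (1 + (k−1)ρ) = 6·0.54 / (1 + 5·0.54) = 3.240 / 3.700 = 0.8757.

0.8757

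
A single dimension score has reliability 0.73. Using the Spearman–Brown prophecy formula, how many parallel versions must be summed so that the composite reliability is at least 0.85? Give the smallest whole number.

k ≥ ρ*(1−ρ₁)/(ρ₁(1−ρ*)) = 0.85·0.27 / (0.73·0.15) = 2.096.
Smallest integer k = 3.

3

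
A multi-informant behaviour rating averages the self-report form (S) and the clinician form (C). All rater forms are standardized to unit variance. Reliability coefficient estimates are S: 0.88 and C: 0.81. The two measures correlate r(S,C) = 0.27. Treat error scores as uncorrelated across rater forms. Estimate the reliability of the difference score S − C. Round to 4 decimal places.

0.7877

Var(S−C) = 1 + 1 − 2·0.27 = 2 − 0.54 = 1.46.
Under uncorrelated errors the observed covariances equal the true-score covariances, so only the own-variance terms attenuate.
True-score variance = [0.88 + 0.81] − 0.54 = 1.69 − 0.54 = 1.15.
Reliability = 1.15 / 1.46 = 0.7877.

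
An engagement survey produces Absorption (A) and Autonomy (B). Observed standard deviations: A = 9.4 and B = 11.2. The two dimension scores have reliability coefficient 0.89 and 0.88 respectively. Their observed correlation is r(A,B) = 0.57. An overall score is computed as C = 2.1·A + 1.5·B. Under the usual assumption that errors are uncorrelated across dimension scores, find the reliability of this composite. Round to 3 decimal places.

0.927

Var(C) = 2.1²·9.4² + 1.5²·11.2² + 2·[3.15·9.4·11.2·0.57] = 671.908 + 378.06 = 1049.97.
Because errors are independent across components, Cov(Tᵢ,Tⱼ) = Cov(Xᵢ,Xⱼ); the off-diagonal part of the true-score variance is the same as above.
True-score variance = [2.1²·9.4²·0.89 + 1.5²·11.2²·0.88] + 378.06 = 595.175 + 378.06 = 973.236.
Reliability = 973.236 / 1049.97 = 0.927.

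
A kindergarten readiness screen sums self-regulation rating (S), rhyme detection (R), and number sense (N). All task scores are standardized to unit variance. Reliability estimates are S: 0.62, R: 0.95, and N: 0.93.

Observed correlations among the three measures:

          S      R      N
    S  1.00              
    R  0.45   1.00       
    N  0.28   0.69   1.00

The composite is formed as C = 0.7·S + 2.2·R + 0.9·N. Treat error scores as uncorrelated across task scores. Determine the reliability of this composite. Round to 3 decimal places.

Var(C) = 0.7² + 2.2² + 0.9² + 2·[1.54·0.45 + 0.63·0.28 + 1.98·0.69] = 6.14 + 4.4712 = 10.6112.
With uncorrelated errors the cross-covariances are all true-score covariance, so they carry over unchanged; only the diagonal terms shrink to ρᵢσᵢ².
True-score variance = [0.7²·0.62 + 2.2²·0.95 + 0.9²·0.93] + 4.4712 = 5.6551 + 4.4712 = 10.1263.
Reliability = 10.1263 / 10.6112 = 0.954.

0.954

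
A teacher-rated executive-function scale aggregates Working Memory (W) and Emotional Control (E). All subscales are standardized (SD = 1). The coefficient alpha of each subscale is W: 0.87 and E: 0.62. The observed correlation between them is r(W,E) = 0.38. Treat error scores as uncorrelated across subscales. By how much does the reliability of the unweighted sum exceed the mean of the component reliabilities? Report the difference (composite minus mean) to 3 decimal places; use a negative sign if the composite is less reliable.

Var(sum) = 2 + 0.76 = 2.76; true-score variance = 1.49 + 0.76 = 2.25; composite reliability = 0.8152.
Mean component reliability = 0.7450.
Difference = 0.8152 − 0.7450 = 0.070.

0.070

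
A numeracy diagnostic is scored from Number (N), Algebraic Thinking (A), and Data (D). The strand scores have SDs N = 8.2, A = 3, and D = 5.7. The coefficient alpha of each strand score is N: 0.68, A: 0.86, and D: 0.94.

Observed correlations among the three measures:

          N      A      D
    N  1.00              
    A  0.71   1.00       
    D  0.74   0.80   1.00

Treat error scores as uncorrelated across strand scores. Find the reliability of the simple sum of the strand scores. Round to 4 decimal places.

Var(N+A+D) = 8.2² + 3² + 5.7² + 2·[8.2·3·0.71 + 8.2·5.7·0.74 + 3·5.7·0.80] = 108.73 + 131.467 = 240.197.
With uncorrelated errors the cross-covariances are all true-score covariance, so they carry over unchanged; only the diagonal terms shrink to ρᵢσᵢ².
True-score variance = [8.2²·0.68 + 3²·0.86 + 5.7²·0.94] + 131.467 = 84.0038 + 131.467 = 215.471.
Reliability = 215.471 / 240.197 = 0.8971.

0.8971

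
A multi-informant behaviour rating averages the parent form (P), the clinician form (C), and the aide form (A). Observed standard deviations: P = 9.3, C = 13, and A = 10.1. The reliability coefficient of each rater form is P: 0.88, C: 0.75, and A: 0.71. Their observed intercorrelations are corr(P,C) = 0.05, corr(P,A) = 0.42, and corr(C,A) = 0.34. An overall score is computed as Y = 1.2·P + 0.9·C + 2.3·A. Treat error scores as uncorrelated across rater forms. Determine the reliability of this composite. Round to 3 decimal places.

Var(Y) = 1.2²·9.3² + 0.9²·13² + 2.3²·10.1² + 2·[1.08·9.3·13·0.05 + 2.76·9.3·10.1·0.42 + 2.07·13·10.1·0.34] = 801.068 + 415.642 = 1216.71.
Under uncorrelated errors the observed covariances equal the true-score covariances, so only the own-variance terms attenuate.
True-score variance = [1.2²·9.3²·0.88 + 0.9²·13²·0.75 + 2.3²·10.1²·0.71] + 415.642 = 595.407 + 415.642 = 1011.05.
Reliability = 1011.05 / 1216.71 = 0.831.

0.831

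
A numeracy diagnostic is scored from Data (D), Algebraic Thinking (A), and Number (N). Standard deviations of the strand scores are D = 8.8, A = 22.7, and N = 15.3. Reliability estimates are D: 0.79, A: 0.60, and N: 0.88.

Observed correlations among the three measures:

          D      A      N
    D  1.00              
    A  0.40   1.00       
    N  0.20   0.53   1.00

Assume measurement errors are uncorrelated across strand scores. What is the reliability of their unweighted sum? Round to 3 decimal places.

Var(D+A+N) = 8.8² + 22.7² + 15.3² + 2·[8.8·22.7·0.40 + 8.8·15.3·0.20 + 22.7·15.3·0.53] = 826.82 + 581.813 = 1408.63.
Because errors are independent across components, Cov(Tᵢ,Tⱼ) = Cov(Xᵢ,Xⱼ); the off-diagonal part of the true-score variance is the same as above.
True-score variance = [8.8²·0.79 + 22.7²·0.60 + 15.3²·0.88] + 581.813 = 576.351 + 581.813 = 1158.16.
Reliability = 1158.16 / 1408.63 = 0.822.

0.822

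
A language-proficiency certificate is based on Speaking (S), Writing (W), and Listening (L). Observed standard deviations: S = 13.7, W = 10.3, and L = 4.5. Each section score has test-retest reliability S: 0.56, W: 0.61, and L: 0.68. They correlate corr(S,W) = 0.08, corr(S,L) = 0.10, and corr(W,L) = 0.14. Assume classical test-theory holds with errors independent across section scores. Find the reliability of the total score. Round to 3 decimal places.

0.640

Var(S+W+L) = 13.7² + 10.3² + 4.5² + 2·[13.7·10.3·0.08 + 13.7·4.5·0.10 + 10.3·4.5·0.14] = 314.03 + 47.8856 = 361.916.
Under uncorrelated errors the observed covariances equal the true-score covariances, so only the own-variance terms attenuate.
True-score variance = [13.7²·0.56 + 10.3²·0.61 + 4.5²·0.68] + 47.8856 = 183.591 + 47.8856 = 231.477.
Reliability = 231.477 / 361.916 = 0.640.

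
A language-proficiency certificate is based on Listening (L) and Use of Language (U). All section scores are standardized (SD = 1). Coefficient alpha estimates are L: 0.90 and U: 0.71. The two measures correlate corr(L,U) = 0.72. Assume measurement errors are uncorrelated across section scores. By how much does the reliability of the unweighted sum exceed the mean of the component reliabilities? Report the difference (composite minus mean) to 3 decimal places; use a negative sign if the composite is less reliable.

Var(sum) = 2 + 1.44 = 3.44; true-score variance = 1.61 + 1.44 = 3.05; composite reliability = 0.8866.
Mean component reliability = 0.8050.
Difference = 0.8866 − 0.8050 = 0.082.

0.082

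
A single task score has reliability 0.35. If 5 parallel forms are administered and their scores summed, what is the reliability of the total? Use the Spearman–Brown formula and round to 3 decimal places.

0.729

ρ_k = kρ / (1 + (k−1)ρ) = 5·0.35 / (1 + 4·0.35) = 1.750 / 2.400 = 0.729.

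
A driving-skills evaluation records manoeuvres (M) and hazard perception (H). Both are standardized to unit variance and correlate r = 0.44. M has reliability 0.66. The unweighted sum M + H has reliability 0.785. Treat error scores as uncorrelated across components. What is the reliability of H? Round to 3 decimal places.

Var(M+H) = 2 + 2·0.44 = 2.880.
True-score variance = ρ_M + ρ_H + 2·0.44, so 0.785 = (0.66 + ρ_H + 0.88) / 2.880.
ρ_H = 0.785·2.880 − 0.66 − 0.88 = 0.721.

0.721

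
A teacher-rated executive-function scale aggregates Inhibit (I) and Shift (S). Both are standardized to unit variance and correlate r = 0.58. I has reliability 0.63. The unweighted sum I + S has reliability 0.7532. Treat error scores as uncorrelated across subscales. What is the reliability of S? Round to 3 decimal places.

Var(I+S) = 2 + 2·0.58 = 3.160.
True-score variance = ρ_I + ρ_S + 2·0.58, so 0.7532 = (0.63 + ρ_S + 1.16) / 3.160.
ρ_S = 0.7532·3.160 − 0.63 − 1.16 = 0.590.

0.590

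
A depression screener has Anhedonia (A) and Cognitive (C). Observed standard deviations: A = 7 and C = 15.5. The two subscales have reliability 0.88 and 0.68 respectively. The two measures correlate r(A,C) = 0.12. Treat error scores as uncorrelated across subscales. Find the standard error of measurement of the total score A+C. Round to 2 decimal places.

9.10

Var(total) = 289.25 + 26.04 = 315.29.
True-score variance = 206.49 + 26.04 = 232.53, so reliability = 0.7375.
Error variance = 315.29 − 232.53 = 82.76; SEM = √82.76 = 9.10.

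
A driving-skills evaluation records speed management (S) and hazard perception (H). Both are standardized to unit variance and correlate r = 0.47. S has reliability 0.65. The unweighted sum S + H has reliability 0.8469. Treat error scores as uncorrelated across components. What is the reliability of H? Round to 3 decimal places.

Var(S+H) = 2 + 2·0.47 = 2.940.
True-score variance = ρ_S + ρ_H + 2·0.47, so 0.8469 = (0.65 + ρ_H + 0.94) / 2.940.
ρ_H = 0.8469·2.940 − 0.65 − 0.94 = 0.900.

0.900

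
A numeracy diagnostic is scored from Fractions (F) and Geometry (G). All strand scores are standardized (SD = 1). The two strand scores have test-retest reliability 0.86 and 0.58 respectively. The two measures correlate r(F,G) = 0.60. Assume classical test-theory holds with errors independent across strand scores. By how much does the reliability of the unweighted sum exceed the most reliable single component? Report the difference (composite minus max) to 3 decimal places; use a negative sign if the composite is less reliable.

Var(sum) = 2 + 1.2 = 3.2; true-score variance = 1.44 + 1.2 = 2.64; composite reliability = 0.8250.
Max component reliability = 0.8600.
Difference = 0.8250 − 0.8600 = -0.035.

-0.035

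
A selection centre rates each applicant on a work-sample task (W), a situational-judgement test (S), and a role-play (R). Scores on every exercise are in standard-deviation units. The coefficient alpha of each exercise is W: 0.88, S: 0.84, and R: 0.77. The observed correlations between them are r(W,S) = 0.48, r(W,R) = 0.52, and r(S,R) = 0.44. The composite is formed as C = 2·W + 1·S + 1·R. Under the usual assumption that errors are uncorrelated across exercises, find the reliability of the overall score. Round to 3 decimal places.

Var(C) = 2² + 1 + 1 + 2·[2·0.48 + 2·0.52 + 0.44] = 6 + 4.88 = 10.88.
With uncorrelated errors the cross-covariances are all true-score covariance, so they carry over unchanged; only the diagonal terms shrink to ρᵢσᵢ².
True-score variance = [2²·0.88 + 0.84 + 0.77] + 4.88 = 5.13 + 4.88 = 10.01.
Reliability = 10.01 / 10.88 = 0.920.

0.920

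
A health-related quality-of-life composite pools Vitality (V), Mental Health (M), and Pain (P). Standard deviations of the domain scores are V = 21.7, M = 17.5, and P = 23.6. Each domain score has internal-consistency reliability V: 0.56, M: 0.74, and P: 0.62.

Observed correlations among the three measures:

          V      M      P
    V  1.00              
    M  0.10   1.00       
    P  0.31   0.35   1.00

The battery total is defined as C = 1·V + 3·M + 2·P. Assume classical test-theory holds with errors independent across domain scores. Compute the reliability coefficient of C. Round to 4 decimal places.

0.7801

Var(C) = 21.7² + 3²·17.5² + 2²·23.6² + 2·[3·21.7·17.5·0.10 + 2·21.7·23.6·0.31 + 6·17.5·23.6·0.35] = 5454.98 + 2597.48 = 8052.46.
Under uncorrelated errors the observed covariances equal the true-score covariances, so only the own-variance terms attenuate.
True-score variance = [21.7²·0.56 + 3²·17.5²·0.74 + 2²·23.6²·0.62] + 2597.48 = 3684.58 + 2597.48 = 6282.06.
Reliability = 6282.06 / 8052.46 = 0.7801.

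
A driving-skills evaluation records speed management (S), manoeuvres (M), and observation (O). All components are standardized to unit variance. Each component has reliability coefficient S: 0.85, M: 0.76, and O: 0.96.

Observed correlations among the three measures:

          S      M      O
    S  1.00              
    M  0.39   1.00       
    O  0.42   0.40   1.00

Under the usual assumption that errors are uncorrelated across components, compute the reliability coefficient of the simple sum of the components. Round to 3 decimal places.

0.921

Var(S+M+O) = 3 + 2·[0.39 + 0.42 + 0.40] = 3 + 2.42 = 5.42.
With uncorrelated errors the cross-covariances are all true-score covariance, so they carry over unchanged; only the diagonal terms shrink to ρᵢσᵢ².
True-score variance = [0.85 + 0.76 + 0.96] + 2.42 = 2.57 + 2.42 = 4.99.
Reliability = 4.99 / 5.42 = 0.921.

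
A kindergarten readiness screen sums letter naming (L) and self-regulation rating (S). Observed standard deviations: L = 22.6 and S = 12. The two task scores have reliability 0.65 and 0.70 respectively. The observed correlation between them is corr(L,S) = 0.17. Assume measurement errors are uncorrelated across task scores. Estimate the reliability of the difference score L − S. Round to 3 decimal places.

0.605

Var(L−S) = 22.6² + 12² − 2·22.6·12·0.17 = 654.76 − 92.208 = 562.552.
With uncorrelated errors the cross-covariances are all true-score covariance, so they carry over unchanged; only the diagonal terms shrink to ρᵢσᵢ².
True-score variance = [22.6²·0.65 + 12²·0.70] − 92.208 = 432.794 − 92.208 = 340.586.
Reliability = 340.586 / 562.552 = 0.605.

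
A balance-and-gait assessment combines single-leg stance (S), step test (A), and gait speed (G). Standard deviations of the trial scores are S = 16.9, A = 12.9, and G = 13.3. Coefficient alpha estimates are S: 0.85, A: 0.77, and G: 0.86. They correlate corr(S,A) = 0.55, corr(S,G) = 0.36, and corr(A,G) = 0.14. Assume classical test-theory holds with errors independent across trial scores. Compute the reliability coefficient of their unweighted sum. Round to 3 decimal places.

Var(S+A+G) = 16.9² + 12.9² + 13.3² + 2·[16.9·12.9·0.55 + 16.9·13.3·0.36 + 12.9·13.3·0.14] = 628.91 + 449.685 = 1078.6.
Under uncorrelated errors the observed covariances equal the true-score covariances, so only the own-variance terms attenuate.
True-score variance = [16.9²·0.85 + 12.9²·0.77 + 13.3²·0.86] + 449.685 = 523.03 + 449.685 = 972.715.
Reliability = 972.715 / 1078.6 = 0.902.

0.902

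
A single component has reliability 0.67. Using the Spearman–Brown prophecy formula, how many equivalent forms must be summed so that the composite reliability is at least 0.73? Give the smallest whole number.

k ≥ ρ*(1−ρ₁)/(ρ₁(1−ρ*)) = 0.73·0.33 / (0.67·0.27) = 1.332.
Smallest integer k = 2.

2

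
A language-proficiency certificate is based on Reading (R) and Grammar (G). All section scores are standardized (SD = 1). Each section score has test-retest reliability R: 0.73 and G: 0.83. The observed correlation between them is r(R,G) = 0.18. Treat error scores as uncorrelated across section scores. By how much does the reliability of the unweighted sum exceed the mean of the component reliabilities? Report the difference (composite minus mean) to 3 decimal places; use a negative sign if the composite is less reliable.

0.034

Var(sum) = 2 + 0.36 = 2.36; true-score variance = 1.56 + 0.36 = 1.92; composite reliability = 0.8136.
Mean component reliability = 0.7800.
Difference = 0.8136 − 0.7800 = 0.034.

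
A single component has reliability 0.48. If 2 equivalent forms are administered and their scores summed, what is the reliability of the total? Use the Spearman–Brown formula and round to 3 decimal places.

ρ_k = kρ / (1 + (k−1)ρ) = 2·0.48 / (1 + 1·0.48) = 0.960 / 1.480 = 0.649.

0.649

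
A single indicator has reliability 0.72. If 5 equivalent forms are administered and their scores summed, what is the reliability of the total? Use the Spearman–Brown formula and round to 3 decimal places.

ρ_k = kρ / (1 + (k−1)ρ) = 5·0.72 / (1 + 4·0.72) = 3.600 / 3.880 = 0.928.

0.928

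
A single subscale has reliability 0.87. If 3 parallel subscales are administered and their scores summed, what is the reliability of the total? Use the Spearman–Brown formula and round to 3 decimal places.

ρ_k = kρ / (1 + (k−1)ρ) = 3·0.87 / (1 + 2·0.87) = 2.610 / 2.740 = 0.953.

0.953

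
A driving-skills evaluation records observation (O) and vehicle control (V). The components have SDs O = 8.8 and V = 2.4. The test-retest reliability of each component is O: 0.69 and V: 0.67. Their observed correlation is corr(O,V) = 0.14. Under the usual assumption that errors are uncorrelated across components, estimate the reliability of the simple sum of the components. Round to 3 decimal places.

Var(O+V) = 8.8² + 2.4² + 2·[8.8·2.4·0.14] = 83.2 + 5.9136 = 89.1136.
Under uncorrelated errors the observed covariances equal the true-score covariances, so only the own-variance terms attenuate.
True-score variance = [8.8²·0.69 + 2.4²·0.67] + 5.9136 = 57.2928 + 5.9136 = 63.2064.
Reliability = 63.2064 / 89.1136 = 0.709.

0.709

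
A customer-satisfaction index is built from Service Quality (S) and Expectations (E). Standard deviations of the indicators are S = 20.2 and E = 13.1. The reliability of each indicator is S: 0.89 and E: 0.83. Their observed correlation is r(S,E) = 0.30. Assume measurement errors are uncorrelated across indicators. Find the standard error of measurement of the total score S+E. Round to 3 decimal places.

8.606

Var(total) = 579.65 + 158.772 = 738.422.
True-score variance = 505.592 + 158.772 = 664.364, so reliability = 0.8997.
Error variance = 738.422 − 664.364 = 74.0581; SEM = √74.0581 = 8.606.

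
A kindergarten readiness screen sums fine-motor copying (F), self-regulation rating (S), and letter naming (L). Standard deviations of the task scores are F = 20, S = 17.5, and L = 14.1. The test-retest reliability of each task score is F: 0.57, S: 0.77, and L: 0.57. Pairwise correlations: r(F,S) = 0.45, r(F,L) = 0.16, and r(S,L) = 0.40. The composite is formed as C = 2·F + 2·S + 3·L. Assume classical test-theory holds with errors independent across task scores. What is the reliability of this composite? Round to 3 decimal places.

Var(C) = 2²·20² + 2²·17.5² + 3²·14.1² + 2·[4·20·17.5·0.45 + 6·20·14.1·0.16 + 6·17.5·14.1·0.40] = 4614.29 + 2985.84 = 7600.13.
Because errors are independent across components, Cov(Tᵢ,Tⱼ) = Cov(Xᵢ,Xⱼ); the off-diagonal part of the true-score variance is the same as above.
True-score variance = [2²·20²·0.57 + 2²·17.5²·0.77 + 3²·14.1²·0.57] + 2985.84 = 2875.15 + 2985.84 = 5860.99.
Reliability = 5860.99 / 7600.13 = 0.771.

0.771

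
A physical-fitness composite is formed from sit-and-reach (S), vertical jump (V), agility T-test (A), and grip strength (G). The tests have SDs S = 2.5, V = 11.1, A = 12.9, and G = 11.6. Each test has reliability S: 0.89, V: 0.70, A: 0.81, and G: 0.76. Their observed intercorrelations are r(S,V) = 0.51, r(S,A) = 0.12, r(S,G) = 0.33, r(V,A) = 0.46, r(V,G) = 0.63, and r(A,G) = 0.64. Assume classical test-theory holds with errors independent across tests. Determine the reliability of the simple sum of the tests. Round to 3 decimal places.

0.895

Var(S+V+A+G) = 2.5² + 11.1² + 12.9² + 11.6² + 2·[2.5·11.1·0.51 + 2.5·12.9·0.12 + 2.5·11.6·0.33 + 11.1·12.9·0.46 + 11.1·11.6·0.63 + 12.9·11.6·0.64] = 430.43 + 540.697 = 971.127.
Because errors are independent across components, Cov(Tᵢ,Tⱼ) = Cov(Xᵢ,Xⱼ); the off-diagonal part of the true-score variance is the same as above.
True-score variance = [2.5²·0.89 + 11.1²·0.70 + 12.9²·0.81 + 11.6²·0.76] + 540.697 = 328.867 + 540.697 = 869.564.
Reliability = 869.564 / 971.127 = 0.895.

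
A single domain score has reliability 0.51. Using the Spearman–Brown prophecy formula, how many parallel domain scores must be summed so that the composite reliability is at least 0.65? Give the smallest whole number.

k ≥ ρ*(1−ρ₁)/(ρ₁(1−ρ*)) = 0.65·0.49 / (0.51·0.35) = 1.784.
Smallest integer k = 2.

2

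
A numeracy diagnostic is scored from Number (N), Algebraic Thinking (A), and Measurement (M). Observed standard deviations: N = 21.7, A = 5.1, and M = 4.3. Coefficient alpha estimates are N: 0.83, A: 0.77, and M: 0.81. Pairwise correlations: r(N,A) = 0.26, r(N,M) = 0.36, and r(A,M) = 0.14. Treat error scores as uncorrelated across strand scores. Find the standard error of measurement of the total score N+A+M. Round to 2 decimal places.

Var(total) = 515.39 + 130.872 = 646.262.
True-score variance = 425.843 + 130.872 = 556.715, so reliability = 0.8614.
Error variance = 646.262 − 556.715 = 89.5467; SEM = √89.5467 = 9.46.

9.46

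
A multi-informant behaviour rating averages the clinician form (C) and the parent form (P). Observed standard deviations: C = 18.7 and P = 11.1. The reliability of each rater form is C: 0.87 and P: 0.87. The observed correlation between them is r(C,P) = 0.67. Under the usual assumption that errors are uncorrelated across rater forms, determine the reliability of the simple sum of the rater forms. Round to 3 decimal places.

0.918

Var(C+P) = 18.7² + 11.1² + 2·[18.7·11.1·0.67] = 472.9 + 278.144 = 751.044.
Under uncorrelated errors the observed covariances equal the true-score covariances, so only the own-variance terms attenuate.
True-score variance = [18.7²·0.87 + 11.1²·0.87] + 278.144 = 411.423 + 278.144 = 689.567.
Reliability = 689.567 / 751.044 = 0.918.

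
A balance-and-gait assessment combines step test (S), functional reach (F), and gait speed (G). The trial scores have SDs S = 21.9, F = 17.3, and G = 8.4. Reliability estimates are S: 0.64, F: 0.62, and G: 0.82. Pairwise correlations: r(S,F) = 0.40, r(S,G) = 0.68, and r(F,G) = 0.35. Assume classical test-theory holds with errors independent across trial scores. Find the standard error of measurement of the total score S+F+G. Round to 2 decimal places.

17.29

Var(total) = 849.46 + 655.006 = 1504.47.
True-score variance = 550.369 + 655.006 = 1205.38, so reliability = 0.8012.
Error variance = 1504.47 − 1205.38 = 299.091; SEM = √299.091 = 17.29.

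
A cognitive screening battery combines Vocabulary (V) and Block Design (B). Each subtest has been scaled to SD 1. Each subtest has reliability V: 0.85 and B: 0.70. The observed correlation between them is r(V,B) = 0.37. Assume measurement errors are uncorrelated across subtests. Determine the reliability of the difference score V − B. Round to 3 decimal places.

Var(V−B) = 1 + 1 − 2·0.37 = 2 − 0.74 = 1.26.
Under uncorrelated errors the observed covariances equal the true-score covariances, so only the own-variance terms attenuate.
True-score variance = [0.85 + 0.70] − 0.74 = 1.55 − 0.74 = 0.81.
Reliability = 0.81 / 1.26 = 0.643.

0.643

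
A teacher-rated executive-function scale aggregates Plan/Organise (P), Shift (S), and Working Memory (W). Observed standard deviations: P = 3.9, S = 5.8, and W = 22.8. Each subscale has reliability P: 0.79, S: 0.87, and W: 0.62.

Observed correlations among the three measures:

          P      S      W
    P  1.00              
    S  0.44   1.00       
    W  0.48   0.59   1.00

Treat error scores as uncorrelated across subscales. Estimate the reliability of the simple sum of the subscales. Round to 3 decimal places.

0.753

Var(P+S+W) = 3.9² + 5.8² + 22.8² + 2·[3.9·5.8·0.44 + 3.9·22.8·0.48 + 5.8·22.8·0.59] = 568.69 + 261.312 = 830.002.
With uncorrelated errors the cross-covariances are all true-score covariance, so they carry over unchanged; only the diagonal terms shrink to ρᵢσᵢ².
True-score variance = [3.9²·0.79 + 5.8²·0.87 + 22.8²·0.62] + 261.312 = 363.584 + 261.312 = 624.896.
Reliability = 624.896 / 830.002 = 0.753.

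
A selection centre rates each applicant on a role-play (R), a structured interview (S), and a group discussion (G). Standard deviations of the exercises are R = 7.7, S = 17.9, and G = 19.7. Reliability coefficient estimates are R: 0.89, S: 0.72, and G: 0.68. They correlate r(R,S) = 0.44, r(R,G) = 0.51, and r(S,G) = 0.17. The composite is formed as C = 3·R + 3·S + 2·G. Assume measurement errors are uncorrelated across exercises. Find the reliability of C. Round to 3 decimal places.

Var(C) = 3²·7.7² + 3²·17.9² + 2²·19.7² + 2·[9·7.7·17.9·0.44 + 6·7.7·19.7·0.51 + 6·17.9·19.7·0.17] = 4969.66 + 2739.32 = 7708.98.
Under uncorrelated errors the observed covariances equal the true-score covariances, so only the own-variance terms attenuate.
True-score variance = [3²·7.7²·0.89 + 3²·17.9²·0.72 + 2²·19.7²·0.68] + 2739.32 = 3606.77 + 2739.32 = 6346.1.
Reliability = 6346.1 / 7708.98 = 0.823.

0.823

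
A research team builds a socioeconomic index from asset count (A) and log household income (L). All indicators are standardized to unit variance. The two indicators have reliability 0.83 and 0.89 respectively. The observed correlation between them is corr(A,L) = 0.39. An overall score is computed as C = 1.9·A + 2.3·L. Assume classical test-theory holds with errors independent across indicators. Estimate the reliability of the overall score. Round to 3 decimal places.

0.903

Var(C) = 1.9² + 2.3² + 2·[4.37·0.39] = 8.9 + 3.4086 = 12.3086.
With uncorrelated errors the cross-covariances are all true-score covariance, so they carry over unchanged; only the diagonal terms shrink to ρᵢσᵢ².
True-score variance = [1.9²·0.83 + 2.3²·0.89] + 3.4086 = 7.7044 + 3.4086 = 11.113.
Reliability = 11.113 / 12.3086 = 0.903.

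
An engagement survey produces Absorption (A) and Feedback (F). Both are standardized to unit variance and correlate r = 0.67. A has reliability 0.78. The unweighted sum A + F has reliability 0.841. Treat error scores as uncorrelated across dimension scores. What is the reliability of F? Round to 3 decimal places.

Var(A+F) = 2 + 2·0.67 = 3.340.
True-score variance = ρ_A + ρ_F + 2·0.67, so 0.841 = (0.78 + ρ_F + 1.34) / 3.340.
ρ_F = 0.841·3.340 − 0.78 − 1.34 = 0.689.

0.689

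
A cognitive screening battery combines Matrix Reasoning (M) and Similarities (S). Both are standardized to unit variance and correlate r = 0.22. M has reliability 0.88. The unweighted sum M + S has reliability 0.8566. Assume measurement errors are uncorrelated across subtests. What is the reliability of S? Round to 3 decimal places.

0.770

Var(M+S) = 2 + 2·0.22 = 2.440.
True-score variance = ρ_M + ρ_S + 2·0.22, so 0.8566 = (0.88 + ρ_S + 0.44) / 2.440.
ρ_S = 0.8566·2.440 − 0.88 − 0.44 = 0.770.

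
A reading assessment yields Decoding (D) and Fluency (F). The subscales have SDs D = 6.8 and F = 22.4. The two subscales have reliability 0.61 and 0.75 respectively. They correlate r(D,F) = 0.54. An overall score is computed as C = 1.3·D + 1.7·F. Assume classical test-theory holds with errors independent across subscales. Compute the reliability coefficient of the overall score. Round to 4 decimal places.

0.7923

Var(C) = 1.3²·6.8² + 1.7²·22.4² + 2·[2.21·6.8·22.4·0.54] = 1528.23 + 363.557 = 1891.79.
Because errors are independent across components, Cov(Tᵢ,Tⱼ) = Cov(Xᵢ,Xⱼ); the off-diagonal part of the true-score variance is the same as above.
True-score variance = [1.3²·6.8²·0.61 + 1.7²·22.4²·0.75] + 363.557 = 1135.23 + 363.557 = 1498.79.
Reliability = 1498.79 / 1891.79 = 0.7923.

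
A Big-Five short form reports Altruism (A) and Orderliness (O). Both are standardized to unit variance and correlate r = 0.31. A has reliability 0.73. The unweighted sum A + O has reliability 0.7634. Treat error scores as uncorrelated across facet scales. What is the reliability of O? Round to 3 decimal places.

Var(A+O) = 2 + 2·0.31 = 2.620.
True-score variance = ρ_A + ρ_O + 2·0.31, so 0.7634 = (0.73 + ρ_O + 0.62) / 2.620.
ρ_O = 0.7634·2.620 − 0.73 − 0.62 = 0.650.

0.650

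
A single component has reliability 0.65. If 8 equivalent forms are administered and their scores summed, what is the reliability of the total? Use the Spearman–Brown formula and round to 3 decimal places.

ρ_k = kρ / (1 + (k−1)ρ) = 8·0.65 / (1 + 7·0.65) = 5.200 / 5.550 = 0.937.

0.937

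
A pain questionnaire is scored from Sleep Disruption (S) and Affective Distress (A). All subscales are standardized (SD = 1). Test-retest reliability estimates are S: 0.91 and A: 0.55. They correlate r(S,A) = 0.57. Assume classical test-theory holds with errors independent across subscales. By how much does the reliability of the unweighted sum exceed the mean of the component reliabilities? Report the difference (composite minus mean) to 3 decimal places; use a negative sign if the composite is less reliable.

0.098

Var(sum) = 2 + 1.14 = 3.14; true-score variance = 1.46 + 1.14 = 2.6; composite reliability = 0.8280.
Mean component reliability = 0.7300.
Difference = 0.8280 − 0.7300 = 0.098.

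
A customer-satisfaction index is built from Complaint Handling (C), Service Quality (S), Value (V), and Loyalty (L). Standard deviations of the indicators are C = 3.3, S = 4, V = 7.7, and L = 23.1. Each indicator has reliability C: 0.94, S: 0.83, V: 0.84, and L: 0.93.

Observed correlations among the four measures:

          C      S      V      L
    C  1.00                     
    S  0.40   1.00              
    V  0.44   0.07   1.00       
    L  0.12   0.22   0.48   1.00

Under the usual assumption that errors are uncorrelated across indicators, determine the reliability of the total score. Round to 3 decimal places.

0.943

Var(C+S+V+L) = 3.3² + 4² + 7.7² + 23.1² + 2·[3.3·4·0.40 + 3.3·7.7·0.44 + 3.3·23.1·0.12 + 4·7.7·0.07 + 4·23.1·0.22 + 7.7·23.1·0.48] = 619.79 + 266.939 = 886.729.
Because errors are independent across components, Cov(Tᵢ,Tⱼ) = Cov(Xᵢ,Xⱼ); the off-diagonal part of the true-score variance is the same as above.
True-score variance = [3.3²·0.94 + 4²·0.83 + 7.7²·0.84 + 23.1²·0.93] + 266.939 = 569.578 + 266.939 = 836.517.
Reliability = 836.517 / 886.729 = 0.943.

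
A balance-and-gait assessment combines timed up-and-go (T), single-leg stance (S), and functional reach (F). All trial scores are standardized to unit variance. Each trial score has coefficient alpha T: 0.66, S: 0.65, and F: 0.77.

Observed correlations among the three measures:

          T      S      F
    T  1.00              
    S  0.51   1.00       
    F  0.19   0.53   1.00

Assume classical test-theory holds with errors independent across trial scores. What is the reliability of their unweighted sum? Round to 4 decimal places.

Var(T+S+F) = 3 + 2·[0.51 + 0.19 + 0.53] = 3 + 2.46 = 5.46.
Because errors are independent across components, Cov(Tᵢ,Tⱼ) = Cov(Xᵢ,Xⱼ); the off-diagonal part of the true-score variance is the same as above.
True-score variance = [0.66 + 0.65 + 0.77] + 2.46 = 2.08 + 2.46 = 4.54.
Reliability = 4.54 / 5.46 = 0.8315.

0.8315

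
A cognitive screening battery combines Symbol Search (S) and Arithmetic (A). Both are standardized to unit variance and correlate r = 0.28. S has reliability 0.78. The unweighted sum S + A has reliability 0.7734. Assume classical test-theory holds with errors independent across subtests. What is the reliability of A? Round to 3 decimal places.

Var(S+A) = 2 + 2·0.28 = 2.560.
True-score variance = ρ_S + ρ_A + 2·0.28, so 0.7734 = (0.78 + ρ_A + 0.56) / 2.560.
ρ_A = 0.7734·2.560 − 0.78 − 0.56 = 0.640.

0.640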